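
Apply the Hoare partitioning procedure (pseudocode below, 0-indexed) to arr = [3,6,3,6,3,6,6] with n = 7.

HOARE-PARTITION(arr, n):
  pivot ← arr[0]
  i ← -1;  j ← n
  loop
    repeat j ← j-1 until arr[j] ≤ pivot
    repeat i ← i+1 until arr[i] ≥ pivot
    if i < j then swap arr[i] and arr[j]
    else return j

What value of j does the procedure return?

1

pivot = arr[0] = 3; i = -1, j = 7
j→4 (arr[4]=3≤3), i→0 (arr[0]=3≥3); i<j, swap → [3,6,3,6,3,6,6]
j→2 (arr[2]=3≤3), i→1 (arr[1]=6≥3); i<j, swap → [3,3,6,6,3,6,6]
j→1, i→2; i≥j, return j=1. arr = [3,3,6,6,3,6,6]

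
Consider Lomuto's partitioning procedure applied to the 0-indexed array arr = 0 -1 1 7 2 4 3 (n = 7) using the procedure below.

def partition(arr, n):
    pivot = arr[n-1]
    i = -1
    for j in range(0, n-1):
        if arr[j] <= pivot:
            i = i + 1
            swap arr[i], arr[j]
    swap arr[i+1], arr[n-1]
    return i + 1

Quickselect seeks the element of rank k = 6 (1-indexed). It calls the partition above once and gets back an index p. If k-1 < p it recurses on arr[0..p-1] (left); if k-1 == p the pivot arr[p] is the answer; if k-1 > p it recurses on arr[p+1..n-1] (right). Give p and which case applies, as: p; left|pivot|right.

pivot = arr[6] = 3; i = -1
j=0: arr[0]=0 ≤ 3 → i=0, swap arr[0],arr[0] (no change) → 0 -1 1 7 2 4 3
j=1: arr[1]=-1 ≤ 3 → i=1, swap arr[1],arr[1] (no change) → 0 -1 1 7 2 4 3
j=2: arr[2]=1 ≤ 3 → i=2, swap arr[2],arr[2] (no change) → 0 -1 1 7 2 4 3
j=3: arr[3]=7 > 3 → no swap
j=4: arr[4]=2 ≤ 3 → i=3, swap arr[3],arr[4] → 0 -1 1 2 7 4 3
j=5: arr[5]=4 > 3 → no swap
final swap arr[4],arr[6] → 0 -1 1 2 3 4 7; return 4
p = 4; k-1 = 5 > 4 ⇒ right

4; right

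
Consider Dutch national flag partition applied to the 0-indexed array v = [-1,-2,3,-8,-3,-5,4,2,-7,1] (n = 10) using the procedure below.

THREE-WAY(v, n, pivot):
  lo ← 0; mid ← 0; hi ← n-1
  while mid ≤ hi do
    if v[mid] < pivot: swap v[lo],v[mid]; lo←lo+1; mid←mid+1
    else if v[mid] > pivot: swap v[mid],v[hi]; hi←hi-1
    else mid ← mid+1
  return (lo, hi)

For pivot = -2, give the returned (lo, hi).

pivot = -2; lo=0, mid=0, hi=9
v[mid]=-1>-2: swap v[0],v[9]; hi=8 → [1,-2,3,-8,-3,-5,4,2,-7,-1]
v[mid]=1>-2: swap v[0],v[8]; hi=7 → [-7,-2,3,-8,-3,-5,4,2,1,-1]
v[mid]=-7<-2: swap v[0],v[0]; lo=1,mid=1 → [-7,-2,3,-8,-3,-5,4,2,1,-1]
v[mid]=-2=-2: mid=2
v[mid]=3>-2: swap v[2],v[7]; hi=6 → [-7,-2,2,-8,-3,-5,4,3,1,-1]
v[mid]=2>-2: swap v[2],v[6]; hi=5 → [-7,-2,4,-8,-3,-5,2,3,1,-1]
v[mid]=4>-2: swap v[2],v[5]; hi=4 → [-7,-2,-5,-8,-3,4,2,3,1,-1]
v[mid]=-5<-2: swap v[1],v[2]; lo=2,mid=3 → [-7,-5,-2,-8,-3,4,2,3,1,-1]
v[mid]=-8<-2: swap v[2],v[3]; lo=3,mid=4 → [-7,-5,-8,-2,-3,4,2,3,1,-1]
v[mid]=-3<-2: swap v[3],v[4]; lo=4,mid=5 → [-7,-5,-8,-3,-2,4,2,3,1,-1]
end: lo=4, hi=4; v = [-7,-5,-8,-3,-2,4,2,3,1,-1]

(4, 4)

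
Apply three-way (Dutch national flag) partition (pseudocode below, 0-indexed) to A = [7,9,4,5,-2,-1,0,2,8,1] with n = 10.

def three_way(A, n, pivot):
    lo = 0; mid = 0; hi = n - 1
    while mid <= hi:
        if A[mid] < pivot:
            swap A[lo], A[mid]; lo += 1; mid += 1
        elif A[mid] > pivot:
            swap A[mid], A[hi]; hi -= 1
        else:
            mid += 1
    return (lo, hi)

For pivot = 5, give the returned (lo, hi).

(6, 6)

lo=0 mid=0 hi=9
7>5: swap(0,9), hi=8 ⇒ [1,9,4,5,-2,-1,0,2,8,7]
1<5: swap(0,0), lo=1 mid=1 ⇒ [1,9,4,5,-2,-1,0,2,8,7]
9>5: swap(1,8), hi=7 ⇒ [1,8,4,5,-2,-1,0,2,9,7]
8>5: swap(1,7), hi=6 ⇒ [1,2,4,5,-2,-1,0,8,9,7]
2<5: swap(1,1), lo=2 mid=2 ⇒ [1,2,4,5,-2,-1,0,8,9,7]
4<5: swap(2,2), lo=3 mid=3 ⇒ [1,2,4,5,-2,-1,0,8,9,7]
5=5: mid=4
-2<5: swap(3,4), lo=4 mid=5 ⇒ [1,2,4,-2,5,-1,0,8,9,7]
-1<5: swap(4,5), lo=5 mid=6 ⇒ [1,2,4,-2,-1,5,0,8,9,7]
0<5: swap(5,6), lo=6 mid=7 ⇒ [1,2,4,-2,-1,0,5,8,9,7]
done. lo=6 hi=6; A=[1,2,4,-2,-1,0,5,8,9,7]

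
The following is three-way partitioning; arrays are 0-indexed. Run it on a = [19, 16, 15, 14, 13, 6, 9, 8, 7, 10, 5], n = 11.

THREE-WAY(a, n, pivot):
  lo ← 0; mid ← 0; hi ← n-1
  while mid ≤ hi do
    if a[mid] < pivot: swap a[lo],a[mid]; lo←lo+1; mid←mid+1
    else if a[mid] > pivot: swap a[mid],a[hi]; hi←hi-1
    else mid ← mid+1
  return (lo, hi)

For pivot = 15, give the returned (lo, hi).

pivot = 15; lo=0, mid=0, hi=10
a[mid]=19>15: swap a[0],a[10]; hi=9 → [5, 16, 15, 14, 13, 6, 9, 8, 7, 10, 19]
a[mid]=5<15: swap a[0],a[0]; lo=1,mid=1 → [5, 16, 15, 14, 13, 6, 9, 8, 7, 10, 19]
a[mid]=16>15: swap a[1],a[9]; hi=8 → [5, 10, 15, 14, 13, 6, 9, 8, 7, 16, 19]
a[mid]=10<15: swap a[1],a[1]; lo=2,mid=2 → [5, 10, 15, 14, 13, 6, 9, 8, 7, 16, 19]
a[mid]=15=15: mid=3
a[mid]=14<15: swap a[2],a[3]; lo=3,mid=4 → [5, 10, 14, 15, 13, 6, 9, 8, 7, 16, 19]
a[mid]=13<15: swap a[3],a[4]; lo=4,mid=5 → [5, 10, 14, 13, 15, 6, 9, 8, 7, 16, 19]
a[mid]=6<15: swap a[4],a[5]; lo=5,mid=6 → [5, 10, 14, 13, 6, 15, 9, 8, 7, 16, 19]
a[mid]=9<15: swap a[5],a[6]; lo=6,mid=7 → [5, 10, 14, 13, 6, 9, 15, 8, 7, 16, 19]
a[mid]=8<15: swap a[6],a[7]; lo=7,mid=8 → [5, 10, 14, 13, 6, 9, 8, 15, 7, 16, 19]
a[mid]=7<15: swap a[7],a[8]; lo=8,mid=9 → [5, 10, 14, 13, 6, 9, 8, 7, 15, 16, 19]
end: lo=8, hi=8; a = [5, 10, 14, 13, 6, 9, 8, 7, 15, 16, 19]

(8, 8)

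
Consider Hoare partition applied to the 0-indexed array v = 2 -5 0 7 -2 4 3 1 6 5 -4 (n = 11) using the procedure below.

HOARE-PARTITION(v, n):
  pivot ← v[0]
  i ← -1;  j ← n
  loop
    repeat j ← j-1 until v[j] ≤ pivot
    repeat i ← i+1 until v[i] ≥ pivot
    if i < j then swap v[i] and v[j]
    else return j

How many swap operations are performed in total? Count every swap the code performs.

2

pivot = v[0] = 2; i = -1, j = 11
j→10 (v[10]=-4≤2), i→0 (v[0]=2≥2); i<j, swap → -4 -5 0 7 -2 4 3 1 6 5 2
j→7 (v[7]=1≤2), i→3 (v[3]=7≥2); i<j, swap → -4 -5 0 1 -2 4 3 7 6 5 2
j→4, i→5; i≥j, return j=4. v = -4 -5 0 1 -2 4 3 7 6 5 2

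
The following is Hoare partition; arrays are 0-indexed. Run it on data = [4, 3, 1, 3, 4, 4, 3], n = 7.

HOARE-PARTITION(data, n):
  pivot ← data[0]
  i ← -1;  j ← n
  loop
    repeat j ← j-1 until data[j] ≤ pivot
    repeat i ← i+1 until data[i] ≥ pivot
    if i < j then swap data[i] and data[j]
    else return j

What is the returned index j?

pivot=4
j stops at 6 (3), i stops at 0 (4); swap ⇒ [3, 3, 1, 3, 4, 4, 4]
j stops at 5 (4), i stops at 4 (4); swap ⇒ [3, 3, 1, 3, 4, 4, 4]
j stops at 4, i stops at 5; i≥j ⇒ return 4. data=[3, 3, 1, 3, 4, 4, 4]

4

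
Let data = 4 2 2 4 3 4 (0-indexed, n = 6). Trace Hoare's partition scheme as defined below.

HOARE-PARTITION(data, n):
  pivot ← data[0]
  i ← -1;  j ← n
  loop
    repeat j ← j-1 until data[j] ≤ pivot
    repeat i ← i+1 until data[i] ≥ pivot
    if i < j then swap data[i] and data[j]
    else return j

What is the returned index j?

3

pivot = data[0] = 4; i = -1, j = 6
j→5 (data[5]=4≤4), i→0 (data[0]=4≥4); i<j, swap → 4 2 2 4 3 4
j→4 (data[4]=3≤4), i→3 (data[3]=4≥4); i<j, swap → 4 2 2 3 4 4
j→3, i→4; i≥j, return j=3. data = 4 2 2 3 4 4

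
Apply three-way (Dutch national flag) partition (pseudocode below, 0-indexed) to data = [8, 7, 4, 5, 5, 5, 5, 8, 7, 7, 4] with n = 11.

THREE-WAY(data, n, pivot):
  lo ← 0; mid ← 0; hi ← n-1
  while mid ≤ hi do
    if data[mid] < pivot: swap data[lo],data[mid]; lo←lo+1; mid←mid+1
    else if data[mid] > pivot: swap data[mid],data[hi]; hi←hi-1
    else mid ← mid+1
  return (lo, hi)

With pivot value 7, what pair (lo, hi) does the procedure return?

pivot = 7; lo=0, mid=0, hi=10
data[mid]=8>7: swap data[0],data[10]; hi=9 → [4, 7, 4, 5, 5, 5, 5, 8, 7, 7, 8]
data[mid]=4<7: swap data[0],data[0]; lo=1,mid=1 → [4, 7, 4, 5, 5, 5, 5, 8, 7, 7, 8]
data[mid]=7=7: mid=2
data[mid]=4<7: swap data[1],data[2]; lo=2,mid=3 → [4, 4, 7, 5, 5, 5, 5, 8, 7, 7, 8]
data[mid]=5<7: swap data[2],data[3]; lo=3,mid=4 → [4, 4, 5, 7, 5, 5, 5, 8, 7, 7, 8]
data[mid]=5<7: swap data[3],data[4]; lo=4,mid=5 → [4, 4, 5, 5, 7, 5, 5, 8, 7, 7, 8]
data[mid]=5<7: swap data[4],data[5]; lo=5,mid=6 → [4, 4, 5, 5, 5, 7, 5, 8, 7, 7, 8]
data[mid]=5<7: swap data[5],data[6]; lo=6,mid=7 → [4, 4, 5, 5, 5, 5, 7, 8, 7, 7, 8]
data[mid]=8>7: swap data[7],data[9]; hi=8 → [4, 4, 5, 5, 5, 5, 7, 7, 7, 8, 8]
data[mid]=7=7: mid=8
data[mid]=7=7: mid=9
end: lo=6, hi=8; data = [4, 4, 5, 5, 5, 5, 7, 7, 7, 8, 8]

(6, 8)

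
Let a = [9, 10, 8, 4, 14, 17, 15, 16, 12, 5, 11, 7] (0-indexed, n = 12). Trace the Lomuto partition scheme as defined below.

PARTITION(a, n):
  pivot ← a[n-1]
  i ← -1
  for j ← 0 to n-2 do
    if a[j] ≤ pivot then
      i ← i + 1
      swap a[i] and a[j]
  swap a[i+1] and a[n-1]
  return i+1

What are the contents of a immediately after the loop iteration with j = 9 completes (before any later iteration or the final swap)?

pivot = a[11] = 7; i = -1
j=0: a[0]=9 > 7 → no swap
j=1: a[1]=10 > 7 → no swap
j=2: a[2]=8 > 7 → no swap
j=3: a[3]=4 ≤ 7 → i=0, swap a[0],a[3] → [4, 10, 8, 9, 14, 17, 15, 16, 12, 5, 11, 7]
j=4: a[4]=14 > 7 → no swap
j=5: a[5]=17 > 7 → no swap
j=6: a[6]=15 > 7 → no swap
j=7: a[7]=16 > 7 → no swap
j=8: a[8]=12 > 7 → no swap
j=9: a[9]=5 ≤ 7 → i=1, swap a[1],a[9] → [4, 5, 8, 9, 14, 17, 15, 16, 12, 10, 11, 7]
(after j=9) a = [4, 5, 8, 9, 14, 17, 15, 16, 12, 10, 11, 7]

[4, 5, 8, 9, 14, 17, 15, 16, 12, 10, 11, 7]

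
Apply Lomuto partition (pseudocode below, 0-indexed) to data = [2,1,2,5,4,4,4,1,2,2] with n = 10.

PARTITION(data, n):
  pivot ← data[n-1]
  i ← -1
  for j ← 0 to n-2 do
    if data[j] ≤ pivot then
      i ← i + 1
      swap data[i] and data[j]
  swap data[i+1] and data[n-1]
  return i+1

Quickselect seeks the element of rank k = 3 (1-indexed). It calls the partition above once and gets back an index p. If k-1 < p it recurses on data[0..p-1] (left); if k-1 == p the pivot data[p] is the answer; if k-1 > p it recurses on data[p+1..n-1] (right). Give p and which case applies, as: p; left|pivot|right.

pivot = data[9] = 2; i = -1
j=0: data[0]=2 ≤ 2 → i=0, swap data[0],data[0] (no change) → [2,1,2,5,4,4,4,1,2,2]
j=1: data[1]=1 ≤ 2 → i=1, swap data[1],data[1] (no change) → [2,1,2,5,4,4,4,1,2,2]
j=2: data[2]=2 ≤ 2 → i=2, swap data[2],data[2] (no change) → [2,1,2,5,4,4,4,1,2,2]
j=3: data[3]=5 > 2 → no swap
j=4: data[4]=4 > 2 → no swap
j=5: data[5]=4 > 2 → no swap
j=6: data[6]=4 > 2 → no swap
j=7: data[7]=1 ≤ 2 → i=3, swap data[3],data[7] → [2,1,2,1,4,4,4,5,2,2]
j=8: data[8]=2 ≤ 2 → i=4, swap data[4],data[8] → [2,1,2,1,2,4,4,5,4,2]
final swap data[5],data[9] → [2,1,2,1,2,2,4,5,4,4]; return 5
p = 5; k-1 = 2 < 5 ⇒ left

5; left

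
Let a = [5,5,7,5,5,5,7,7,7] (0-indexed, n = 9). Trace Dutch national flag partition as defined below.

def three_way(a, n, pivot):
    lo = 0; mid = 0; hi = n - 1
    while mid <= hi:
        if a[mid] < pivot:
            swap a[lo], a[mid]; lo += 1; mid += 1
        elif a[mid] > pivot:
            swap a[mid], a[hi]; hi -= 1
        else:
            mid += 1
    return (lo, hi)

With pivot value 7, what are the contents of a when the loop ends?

[5,5,5,5,5,7,7,7,7]

pivot = 7; lo=0, mid=0, hi=8
a[mid]=5<7: swap a[0],a[0]; lo=1,mid=1 → [5,5,7,5,5,5,7,7,7]
a[mid]=5<7: swap a[1],a[1]; lo=2,mid=2 → [5,5,7,5,5,5,7,7,7]
a[mid]=7=7: mid=3
a[mid]=5<7: swap a[2],a[3]; lo=3,mid=4 → [5,5,5,7,5,5,7,7,7]
a[mid]=5<7: swap a[3],a[4]; lo=4,mid=5 → [5,5,5,5,7,5,7,7,7]
a[mid]=5<7: swap a[4],a[5]; lo=5,mid=6 → [5,5,5,5,5,7,7,7,7]
a[mid]=7=7: mid=7
a[mid]=7=7: mid=8
a[mid]=7=7: mid=9
end: lo=5, hi=8; a = [5,5,5,5,5,7,7,7,7]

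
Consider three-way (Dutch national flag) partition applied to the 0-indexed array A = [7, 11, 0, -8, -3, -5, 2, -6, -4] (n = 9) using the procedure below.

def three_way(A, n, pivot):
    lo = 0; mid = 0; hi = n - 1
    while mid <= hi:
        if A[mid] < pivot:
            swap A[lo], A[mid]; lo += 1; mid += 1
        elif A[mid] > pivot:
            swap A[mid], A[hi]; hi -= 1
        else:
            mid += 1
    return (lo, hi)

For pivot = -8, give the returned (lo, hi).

lo=0 mid=0 hi=8
7>-8: swap(0,8), hi=7 ⇒ [-4, 11, 0, -8, -3, -5, 2, -6, 7]
-4>-8: swap(0,7), hi=6 ⇒ [-6, 11, 0, -8, -3, -5, 2, -4, 7]
-6>-8: swap(0,6), hi=5 ⇒ [2, 11, 0, -8, -3, -5, -6, -4, 7]
2>-8: swap(0,5), hi=4 ⇒ [-5, 11, 0, -8, -3, 2, -6, -4, 7]
-5>-8: swap(0,4), hi=3 ⇒ [-3, 11, 0, -8, -5, 2, -6, -4, 7]
-3>-8: swap(0,3), hi=2 ⇒ [-8, 11, 0, -3, -5, 2, -6, -4, 7]
-8=-8: mid=1
11>-8: swap(1,2), hi=1 ⇒ [-8, 0, 11, -3, -5, 2, -6, -4, 7]
0>-8: swap(1,1), hi=0 ⇒ [-8, 0, 11, -3, -5, 2, -6, -4, 7]
done. lo=0 hi=0; A=[-8, 0, 11, -3, -5, 2, -6, -4, 7]

(0, 0)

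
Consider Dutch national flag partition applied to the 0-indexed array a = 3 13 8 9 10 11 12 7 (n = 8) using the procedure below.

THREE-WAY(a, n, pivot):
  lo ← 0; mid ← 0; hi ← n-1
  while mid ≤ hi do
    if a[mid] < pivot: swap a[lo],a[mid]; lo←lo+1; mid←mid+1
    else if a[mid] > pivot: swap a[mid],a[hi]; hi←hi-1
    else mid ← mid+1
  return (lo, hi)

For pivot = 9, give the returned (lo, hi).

lo=0 mid=0 hi=7
3<9: swap(0,0), lo=1 mid=1 ⇒ 3 13 8 9 10 11 12 7
13>9: swap(1,7), hi=6 ⇒ 3 7 8 9 10 11 12 13
7<9: swap(1,1), lo=2 mid=2 ⇒ 3 7 8 9 10 11 12 13
8<9: swap(2,2), lo=3 mid=3 ⇒ 3 7 8 9 10 11 12 13
9=9: mid=4
10>9: swap(4,6), hi=5 ⇒ 3 7 8 9 12 11 10 13
12>9: swap(4,5), hi=4 ⇒ 3 7 8 9 11 12 10 13
11>9: swap(4,4), hi=3 ⇒ 3 7 8 9 11 12 10 13
done. lo=3 hi=3; a=3 7 8 9 11 12 10 13

(3, 3)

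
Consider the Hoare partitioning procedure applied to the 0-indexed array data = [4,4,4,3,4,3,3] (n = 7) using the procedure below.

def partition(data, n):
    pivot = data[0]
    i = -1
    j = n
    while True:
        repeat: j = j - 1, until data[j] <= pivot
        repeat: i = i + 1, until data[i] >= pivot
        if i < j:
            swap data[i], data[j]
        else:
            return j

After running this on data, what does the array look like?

pivot = data[0] = 4; i = -1, j = 7
j→6 (data[6]=3≤4), i→0 (data[0]=4≥4); i<j, swap → [3,4,4,3,4,3,4]
j→5 (data[5]=3≤4), i→1 (data[1]=4≥4); i<j, swap → [3,3,4,3,4,4,4]
j→4 (data[4]=4≤4), i→2 (data[2]=4≥4); i<j, swap → [3,3,4,3,4,4,4]
j→3, i→4; i≥j, return j=3. data = [3,3,4,3,4,4,4]

[3,3,4,3,4,4,4]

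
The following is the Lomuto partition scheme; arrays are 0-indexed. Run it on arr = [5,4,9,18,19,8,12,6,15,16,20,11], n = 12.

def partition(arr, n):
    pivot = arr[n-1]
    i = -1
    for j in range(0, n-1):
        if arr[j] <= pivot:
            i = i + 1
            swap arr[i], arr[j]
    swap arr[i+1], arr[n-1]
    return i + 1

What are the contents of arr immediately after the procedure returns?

pivot=11, i=-1
j=0: 5≤11, i=0, swap(0,0) ⇒ [5,4,9,18,19,8,12,6,15,16,20,11]
j=1: 4≤11, i=1, swap(1,1) ⇒ [5,4,9,18,19,8,12,6,15,16,20,11]
j=2: 9≤11, i=2, swap(2,2) ⇒ [5,4,9,18,19,8,12,6,15,16,20,11]
j=3: 18>11, skip
j=4: 19>11, skip
j=5: 8≤11, i=3, swap(3,5) ⇒ [5,4,9,8,19,18,12,6,15,16,20,11]
j=6: 12>11, skip
j=7: 6≤11, i=4, swap(4,7) ⇒ [5,4,9,8,6,18,12,19,15,16,20,11]
j=8: 15>11, skip
j=9: 16>11, skip
j=10: 20>11, skip
swap(5,11) ⇒ [5,4,9,8,6,11,12,19,15,16,20,18]; return 5

[5,4,9,8,6,11,12,19,15,16,20,18]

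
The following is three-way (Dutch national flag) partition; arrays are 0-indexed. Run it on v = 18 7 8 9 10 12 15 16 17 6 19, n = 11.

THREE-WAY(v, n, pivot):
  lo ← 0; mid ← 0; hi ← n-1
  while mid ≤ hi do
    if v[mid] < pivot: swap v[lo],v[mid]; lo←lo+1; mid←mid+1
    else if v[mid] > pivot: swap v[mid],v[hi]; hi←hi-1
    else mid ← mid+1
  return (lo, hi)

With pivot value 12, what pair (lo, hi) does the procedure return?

(5, 5)

pivot = 12; lo=0, mid=0, hi=10
v[mid]=18>12: swap v[0],v[10]; hi=9 → 19 7 8 9 10 12 15 16 17 6 18
v[mid]=19>12: swap v[0],v[9]; hi=8 → 6 7 8 9 10 12 15 16 17 19 18
v[mid]=6<12: swap v[0],v[0]; lo=1,mid=1 → 6 7 8 9 10 12 15 16 17 19 18
v[mid]=7<12: swap v[1],v[1]; lo=2,mid=2 → 6 7 8 9 10 12 15 16 17 19 18
v[mid]=8<12: swap v[2],v[2]; lo=3,mid=3 → 6 7 8 9 10 12 15 16 17 19 18
v[mid]=9<12: swap v[3],v[3]; lo=4,mid=4 → 6 7 8 9 10 12 15 16 17 19 18
v[mid]=10<12: swap v[4],v[4]; lo=5,mid=5 → 6 7 8 9 10 12 15 16 17 19 18
v[mid]=12=12: mid=6
v[mid]=15>12: swap v[6],v[8]; hi=7 → 6 7 8 9 10 12 17 16 15 19 18
v[mid]=17>12: swap v[6],v[7]; hi=6 → 6 7 8 9 10 12 16 17 15 19 18
v[mid]=16>12: swap v[6],v[6]; hi=5 → 6 7 8 9 10 12 16 17 15 19 18
end: lo=5, hi=5; v = 6 7 8 9 10 12 16 17 15 19 18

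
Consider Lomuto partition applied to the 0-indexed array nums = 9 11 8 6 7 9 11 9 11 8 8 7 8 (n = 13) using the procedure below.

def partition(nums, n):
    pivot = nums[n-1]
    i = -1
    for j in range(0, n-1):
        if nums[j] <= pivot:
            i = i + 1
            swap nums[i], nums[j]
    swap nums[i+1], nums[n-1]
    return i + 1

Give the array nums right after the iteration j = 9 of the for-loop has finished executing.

pivot = nums[12] = 8; i = -1
j=0: nums[0]=9 > 8 → no swap
j=1: nums[1]=11 > 8 → no swap
j=2: nums[2]=8 ≤ 8 → i=0, swap nums[0],nums[2] → 8 11 9 6 7 9 11 9 11 8 8 7 8
j=3: nums[3]=6 ≤ 8 → i=1, swap nums[1],nums[3] → 8 6 9 11 7 9 11 9 11 8 8 7 8
j=4: nums[4]=7 ≤ 8 → i=2, swap nums[2],nums[4] → 8 6 7 11 9 9 11 9 11 8 8 7 8
j=5: nums[5]=9 > 8 → no swap
j=6: nums[6]=11 > 8 → no swap
j=7: nums[7]=9 > 8 → no swap
j=8: nums[8]=11 > 8 → no swap
j=9: nums[9]=8 ≤ 8 → i=3, swap nums[3],nums[9] → 8 6 7 8 9 9 11 9 11 11 8 7 8
(after j=9) nums = 8 6 7 8 9 9 11 9 11 11 8 7 8

8 6 7 8 9 9 11 9 11 11 8 7 8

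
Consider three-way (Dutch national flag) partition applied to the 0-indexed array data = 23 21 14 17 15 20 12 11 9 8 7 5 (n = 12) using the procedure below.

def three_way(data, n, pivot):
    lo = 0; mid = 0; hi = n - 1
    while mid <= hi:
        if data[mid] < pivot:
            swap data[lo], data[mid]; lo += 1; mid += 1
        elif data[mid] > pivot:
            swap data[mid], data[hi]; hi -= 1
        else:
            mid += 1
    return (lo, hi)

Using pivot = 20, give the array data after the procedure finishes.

5 7 14 17 15 12 11 9 8 20 21 23

pivot = 20; lo=0, mid=0, hi=11
data[mid]=23>20: swap data[0],data[11]; hi=10 → 5 21 14 17 15 20 12 11 9 8 7 23
data[mid]=5<20: swap data[0],data[0]; lo=1,mid=1 → 5 21 14 17 15 20 12 11 9 8 7 23
data[mid]=21>20: swap data[1],data[10]; hi=9 → 5 7 14 17 15 20 12 11 9 8 21 23
data[mid]=7<20: swap data[1],data[1]; lo=2,mid=2 → 5 7 14 17 15 20 12 11 9 8 21 23
data[mid]=14<20: swap data[2],data[2]; lo=3,mid=3 → 5 7 14 17 15 20 12 11 9 8 21 23
data[mid]=17<20: swap data[3],data[3]; lo=4,mid=4 → 5 7 14 17 15 20 12 11 9 8 21 23
data[mid]=15<20: swap data[4],data[4]; lo=5,mid=5 → 5 7 14 17 15 20 12 11 9 8 21 23
data[mid]=20=20: mid=6
data[mid]=12<20: swap data[5],data[6]; lo=6,mid=7 → 5 7 14 17 15 12 20 11 9 8 21 23
data[mid]=11<20: swap data[6],data[7]; lo=7,mid=8 → 5 7 14 17 15 12 11 20 9 8 21 23
data[mid]=9<20: swap data[7],data[8]; lo=8,mid=9 → 5 7 14 17 15 12 11 9 20 8 21 23
data[mid]=8<20: swap data[8],data[9]; lo=9,mid=10 → 5 7 14 17 15 12 11 9 8 20 21 23
end: lo=9, hi=9; data = 5 7 14 17 15 12 11 9 8 20 21 23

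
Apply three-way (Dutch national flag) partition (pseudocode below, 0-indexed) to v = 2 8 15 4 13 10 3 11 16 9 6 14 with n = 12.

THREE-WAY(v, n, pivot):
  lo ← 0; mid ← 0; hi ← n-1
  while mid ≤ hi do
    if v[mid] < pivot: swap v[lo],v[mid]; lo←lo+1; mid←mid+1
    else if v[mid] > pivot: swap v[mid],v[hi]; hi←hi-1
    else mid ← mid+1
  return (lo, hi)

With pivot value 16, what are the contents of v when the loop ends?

2 8 15 4 13 10 3 11 9 6 14 16

pivot = 16; lo=0, mid=0, hi=11
v[mid]=2<16: swap v[0],v[0]; lo=1,mid=1 → 2 8 15 4 13 10 3 11 16 9 6 14
v[mid]=8<16: swap v[1],v[1]; lo=2,mid=2 → 2 8 15 4 13 10 3 11 16 9 6 14
v[mid]=15<16: swap v[2],v[2]; lo=3,mid=3 → 2 8 15 4 13 10 3 11 16 9 6 14
v[mid]=4<16: swap v[3],v[3]; lo=4,mid=4 → 2 8 15 4 13 10 3 11 16 9 6 14
v[mid]=13<16: swap v[4],v[4]; lo=5,mid=5 → 2 8 15 4 13 10 3 11 16 9 6 14
v[mid]=10<16: swap v[5],v[5]; lo=6,mid=6 → 2 8 15 4 13 10 3 11 16 9 6 14
v[mid]=3<16: swap v[6],v[6]; lo=7,mid=7 → 2 8 15 4 13 10 3 11 16 9 6 14
v[mid]=11<16: swap v[7],v[7]; lo=8,mid=8 → 2 8 15 4 13 10 3 11 16 9 6 14
v[mid]=16=16: mid=9
v[mid]=9<16: swap v[8],v[9]; lo=9,mid=10 → 2 8 15 4 13 10 3 11 9 16 6 14
v[mid]=6<16: swap v[9],v[10]; lo=10,mid=11 → 2 8 15 4 13 10 3 11 9 6 16 14
v[mid]=14<16: swap v[10],v[11]; lo=11,mid=12 → 2 8 15 4 13 10 3 11 9 6 14 16
end: lo=11, hi=11; v = 2 8 15 4 13 10 3 11 9 6 14 16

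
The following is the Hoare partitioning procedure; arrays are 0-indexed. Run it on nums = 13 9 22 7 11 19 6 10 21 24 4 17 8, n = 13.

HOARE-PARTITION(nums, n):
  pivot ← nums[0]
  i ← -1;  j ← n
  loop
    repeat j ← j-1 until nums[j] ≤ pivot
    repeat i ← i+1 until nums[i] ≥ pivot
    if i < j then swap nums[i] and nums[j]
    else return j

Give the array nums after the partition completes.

8 9 4 7 11 10 6 19 21 24 22 17 13

pivot=13
j stops at 12 (8), i stops at 0 (13); swap ⇒ 8 9 22 7 11 19 6 10 21 24 4 17 13
j stops at 10 (4), i stops at 2 (22); swap ⇒ 8 9 4 7 11 19 6 10 21 24 22 17 13
j stops at 7 (10), i stops at 5 (19); swap ⇒ 8 9 4 7 11 10 6 19 21 24 22 17 13
j stops at 6, i stops at 7; i≥j ⇒ return 6. nums=8 9 4 7 11 10 6 19 21 24 22 17 13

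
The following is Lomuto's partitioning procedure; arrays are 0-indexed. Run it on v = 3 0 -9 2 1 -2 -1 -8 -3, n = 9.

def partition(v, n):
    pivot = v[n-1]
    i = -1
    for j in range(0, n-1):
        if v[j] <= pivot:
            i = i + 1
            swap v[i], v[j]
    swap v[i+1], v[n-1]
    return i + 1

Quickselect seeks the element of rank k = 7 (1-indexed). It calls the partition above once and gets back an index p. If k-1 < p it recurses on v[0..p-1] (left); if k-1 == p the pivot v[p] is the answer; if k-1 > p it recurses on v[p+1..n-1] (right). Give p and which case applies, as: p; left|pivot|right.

2; right

pivot = v[8] = -3; i = -1
j=0: v[0]=3 > -3 → no swap
j=1: v[1]=0 > -3 → no swap
j=2: v[2]=-9 ≤ -3 → i=0, swap v[0],v[2] → -9 0 3 2 1 -2 -1 -8 -3
j=3: v[3]=2 > -3 → no swap
j=4: v[4]=1 > -3 → no swap
j=5: v[5]=-2 > -3 → no swap
j=6: v[6]=-1 > -3 → no swap
j=7: v[7]=-8 ≤ -3 → i=1, swap v[1],v[7] → -9 -8 3 2 1 -2 -1 0 -3
final swap v[2],v[8] → -9 -8 -3 2 1 -2 -1 0 3; return 2
p = 2; k-1 = 6 > 2 ⇒ right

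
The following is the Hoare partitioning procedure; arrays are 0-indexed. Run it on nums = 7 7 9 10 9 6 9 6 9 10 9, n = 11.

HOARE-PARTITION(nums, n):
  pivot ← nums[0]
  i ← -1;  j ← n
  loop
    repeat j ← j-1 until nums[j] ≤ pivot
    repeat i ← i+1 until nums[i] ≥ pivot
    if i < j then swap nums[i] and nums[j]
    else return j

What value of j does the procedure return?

1

pivot=7
j stops at 7 (6), i stops at 0 (7); swap ⇒ 6 7 9 10 9 6 9 7 9 10 9
j stops at 5 (6), i stops at 1 (7); swap ⇒ 6 6 9 10 9 7 9 7 9 10 9
j stops at 1, i stops at 2; i≥j ⇒ return 1. nums=6 6 9 10 9 7 9 7 9 10 9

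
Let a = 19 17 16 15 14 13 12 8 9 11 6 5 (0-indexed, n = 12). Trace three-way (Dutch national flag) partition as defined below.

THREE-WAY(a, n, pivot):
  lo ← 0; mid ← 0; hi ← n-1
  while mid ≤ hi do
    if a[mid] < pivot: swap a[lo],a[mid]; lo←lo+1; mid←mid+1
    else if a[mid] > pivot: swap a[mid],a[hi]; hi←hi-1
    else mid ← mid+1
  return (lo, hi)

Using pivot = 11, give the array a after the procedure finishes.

lo=0 mid=0 hi=11
19>11: swap(0,11), hi=10 ⇒ 5 17 16 15 14 13 12 8 9 11 6 19
5<11: swap(0,0), lo=1 mid=1 ⇒ 5 17 16 15 14 13 12 8 9 11 6 19
17>11: swap(1,10), hi=9 ⇒ 5 6 16 15 14 13 12 8 9 11 17 19
6<11: swap(1,1), lo=2 mid=2 ⇒ 5 6 16 15 14 13 12 8 9 11 17 19
16>11: swap(2,9), hi=8 ⇒ 5 6 11 15 14 13 12 8 9 16 17 19
11=11: mid=3
15>11: swap(3,8), hi=7 ⇒ 5 6 11 9 14 13 12 8 15 16 17 19
9<11: swap(2,3), lo=3 mid=4 ⇒ 5 6 9 11 14 13 12 8 15 16 17 19
14>11: swap(4,7), hi=6 ⇒ 5 6 9 11 8 13 12 14 15 16 17 19
8<11: swap(3,4), lo=4 mid=5 ⇒ 5 6 9 8 11 13 12 14 15 16 17 19
13>11: swap(5,6), hi=5 ⇒ 5 6 9 8 11 12 13 14 15 16 17 19
12>11: swap(5,5), hi=4 ⇒ 5 6 9 8 11 12 13 14 15 16 17 19
done. lo=4 hi=4; a=5 6 9 8 11 12 13 14 15 16 17 19

5 6 9 8 11 12 13 14 15 16 17 19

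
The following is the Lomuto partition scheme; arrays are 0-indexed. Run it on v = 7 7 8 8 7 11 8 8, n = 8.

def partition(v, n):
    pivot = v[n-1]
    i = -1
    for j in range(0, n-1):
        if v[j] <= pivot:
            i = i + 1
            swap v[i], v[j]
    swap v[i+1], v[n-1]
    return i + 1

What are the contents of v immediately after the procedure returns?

7 7 8 8 7 8 8 11

pivot = v[7] = 8; i = -1
j=0: v[0]=7 ≤ 8 → i=0, swap v[0],v[0] (no change) → 7 7 8 8 7 11 8 8
j=1: v[1]=7 ≤ 8 → i=1, swap v[1],v[1] (no change) → 7 7 8 8 7 11 8 8
j=2: v[2]=8 ≤ 8 → i=2, swap v[2],v[2] (no change) → 7 7 8 8 7 11 8 8
j=3: v[3]=8 ≤ 8 → i=3, swap v[3],v[3] (no change) → 7 7 8 8 7 11 8 8
j=4: v[4]=7 ≤ 8 → i=4, swap v[4],v[4] (no change) → 7 7 8 8 7 11 8 8
j=5: v[5]=11 > 8 → no swap
j=6: v[6]=8 ≤ 8 → i=5, swap v[5],v[6] → 7 7 8 8 7 8 11 8
final swap v[6],v[7] → 7 7 8 8 7 8 8 11; return 6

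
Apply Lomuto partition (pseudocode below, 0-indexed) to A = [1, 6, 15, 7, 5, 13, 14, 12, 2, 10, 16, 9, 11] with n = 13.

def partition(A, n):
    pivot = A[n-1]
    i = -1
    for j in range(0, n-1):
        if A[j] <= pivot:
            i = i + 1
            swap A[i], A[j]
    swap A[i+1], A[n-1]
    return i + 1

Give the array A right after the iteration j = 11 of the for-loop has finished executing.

pivot = A[12] = 11; i = -1
j=0: A[0]=1 ≤ 11 → i=0, swap A[0],A[0] (no change) → [1, 6, 15, 7, 5, 13, 14, 12, 2, 10, 16, 9, 11]
j=1: A[1]=6 ≤ 11 → i=1, swap A[1],A[1] (no change) → [1, 6, 15, 7, 5, 13, 14, 12, 2, 10, 16, 9, 11]
j=2: A[2]=15 > 11 → no swap
j=3: A[3]=7 ≤ 11 → i=2, swap A[2],A[3] → [1, 6, 7, 15, 5, 13, 14, 12, 2, 10, 16, 9, 11]
j=4: A[4]=5 ≤ 11 → i=3, swap A[3],A[4] → [1, 6, 7, 5, 15, 13, 14, 12, 2, 10, 16, 9, 11]
j=5: A[5]=13 > 11 → no swap
j=6: A[6]=14 > 11 → no swap
j=7: A[7]=12 > 11 → no swap
j=8: A[8]=2 ≤ 11 → i=4, swap A[4],A[8] → [1, 6, 7, 5, 2, 13, 14, 12, 15, 10, 16, 9, 11]
j=9: A[9]=10 ≤ 11 → i=5, swap A[5],A[9] → [1, 6, 7, 5, 2, 10, 14, 12, 15, 13, 16, 9, 11]
j=10: A[10]=16 > 11 → no swap
j=11: A[11]=9 ≤ 11 → i=6, swap A[6],A[11] → [1, 6, 7, 5, 2, 10, 9, 12, 15, 13, 16, 14, 11]
(after j=11) A = [1, 6, 7, 5, 2, 10, 9, 12, 15, 13, 16, 14, 11]

[1, 6, 7, 5, 2, 10, 9, 12, 15, 13, 16, 14, 11]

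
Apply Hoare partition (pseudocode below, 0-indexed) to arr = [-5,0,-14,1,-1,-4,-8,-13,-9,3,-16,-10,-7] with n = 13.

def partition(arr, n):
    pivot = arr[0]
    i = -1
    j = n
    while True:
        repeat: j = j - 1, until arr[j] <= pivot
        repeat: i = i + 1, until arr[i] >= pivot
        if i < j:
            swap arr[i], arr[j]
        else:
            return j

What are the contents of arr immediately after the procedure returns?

pivot = arr[0] = -5; i = -1, j = 13
j→12 (arr[12]=-7≤-5), i→0 (arr[0]=-5≥-5); i<j, swap → [-7,0,-14,1,-1,-4,-8,-13,-9,3,-16,-10,-5]
j→11 (arr[11]=-10≤-5), i→1 (arr[1]=0≥-5); i<j, swap → [-7,-10,-14,1,-1,-4,-8,-13,-9,3,-16,0,-5]
j→10 (arr[10]=-16≤-5), i→3 (arr[3]=1≥-5); i<j, swap → [-7,-10,-14,-16,-1,-4,-8,-13,-9,3,1,0,-5]
j→8 (arr[8]=-9≤-5), i→4 (arr[4]=-1≥-5); i<j, swap → [-7,-10,-14,-16,-9,-4,-8,-13,-1,3,1,0,-5]
j→7 (arr[7]=-13≤-5), i→5 (arr[5]=-4≥-5); i<j, swap → [-7,-10,-14,-16,-9,-13,-8,-4,-1,3,1,0,-5]
j→6, i→7; i≥j, return j=6. arr = [-7,-10,-14,-16,-9,-13,-8,-4,-1,3,1,0,-5]

[-7,-10,-14,-16,-9,-13,-8,-4,-1,3,1,0,-5]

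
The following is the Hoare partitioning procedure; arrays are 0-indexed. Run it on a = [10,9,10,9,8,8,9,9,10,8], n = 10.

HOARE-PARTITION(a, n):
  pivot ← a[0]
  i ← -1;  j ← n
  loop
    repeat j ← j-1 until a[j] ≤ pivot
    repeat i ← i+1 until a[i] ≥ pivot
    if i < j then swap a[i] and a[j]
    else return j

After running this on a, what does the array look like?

[8,9,10,9,8,8,9,9,10,10]

pivot = a[0] = 10; i = -1, j = 10
j→9 (a[9]=8≤10), i→0 (a[0]=10≥10); i<j, swap → [8,9,10,9,8,8,9,9,10,10]
j→8 (a[8]=10≤10), i→2 (a[2]=10≥10); i<j, swap → [8,9,10,9,8,8,9,9,10,10]
j→7, i→8; i≥j, return j=7. a = [8,9,10,9,8,8,9,9,10,10]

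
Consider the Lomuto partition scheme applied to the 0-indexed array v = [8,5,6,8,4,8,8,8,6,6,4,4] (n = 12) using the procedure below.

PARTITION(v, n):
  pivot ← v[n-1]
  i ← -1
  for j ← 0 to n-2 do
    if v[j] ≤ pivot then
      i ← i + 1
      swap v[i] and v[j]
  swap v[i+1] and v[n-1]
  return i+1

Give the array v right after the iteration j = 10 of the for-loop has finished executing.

pivot=4, i=-1
j=0: 8>4, skip
j=1: 5>4, skip
j=2: 6>4, skip
j=3: 8>4, skip
j=4: 4≤4, i=0, swap(0,4) ⇒ [4,5,6,8,8,8,8,8,6,6,4,4]
j=5: 8>4, skip
j=6: 8>4, skip
j=7: 8>4, skip
j=8: 6>4, skip
j=9: 6>4, skip
j=10: 4≤4, i=1, swap(1,10) ⇒ [4,4,6,8,8,8,8,8,6,6,5,4]
(after j=10) v = [4,4,6,8,8,8,8,8,6,6,5,4]

[4,4,6,8,8,8,8,8,6,6,5,4]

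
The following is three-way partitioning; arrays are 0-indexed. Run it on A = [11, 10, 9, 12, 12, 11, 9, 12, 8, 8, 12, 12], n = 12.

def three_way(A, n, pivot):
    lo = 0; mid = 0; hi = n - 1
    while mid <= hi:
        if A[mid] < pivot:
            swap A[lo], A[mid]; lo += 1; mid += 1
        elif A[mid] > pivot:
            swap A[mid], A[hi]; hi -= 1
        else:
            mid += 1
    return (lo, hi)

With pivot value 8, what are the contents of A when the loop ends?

lo=0 mid=0 hi=11
11>8: swap(0,11), hi=10 ⇒ [12, 10, 9, 12, 12, 11, 9, 12, 8, 8, 12, 11]
12>8: swap(0,10), hi=9 ⇒ [12, 10, 9, 12, 12, 11, 9, 12, 8, 8, 12, 11]
12>8: swap(0,9), hi=8 ⇒ [8, 10, 9, 12, 12, 11, 9, 12, 8, 12, 12, 11]
8=8: mid=1
10>8: swap(1,8), hi=7 ⇒ [8, 8, 9, 12, 12, 11, 9, 12, 10, 12, 12, 11]
8=8: mid=2
9>8: swap(2,7), hi=6 ⇒ [8, 8, 12, 12, 12, 11, 9, 9, 10, 12, 12, 11]
12>8: swap(2,6), hi=5 ⇒ [8, 8, 9, 12, 12, 11, 12, 9, 10, 12, 12, 11]
9>8: swap(2,5), hi=4 ⇒ [8, 8, 11, 12, 12, 9, 12, 9, 10, 12, 12, 11]
11>8: swap(2,4), hi=3 ⇒ [8, 8, 12, 12, 11, 9, 12, 9, 10, 12, 12, 11]
12>8: swap(2,3), hi=2 ⇒ [8, 8, 12, 12, 11, 9, 12, 9, 10, 12, 12, 11]
12>8: swap(2,2), hi=1 ⇒ [8, 8, 12, 12, 11, 9, 12, 9, 10, 12, 12, 11]
done. lo=0 hi=1; A=[8, 8, 12, 12, 11, 9, 12, 9, 10, 12, 12, 11]

[8, 8, 12, 12, 11, 9, 12, 9, 10, 12, 12, 11]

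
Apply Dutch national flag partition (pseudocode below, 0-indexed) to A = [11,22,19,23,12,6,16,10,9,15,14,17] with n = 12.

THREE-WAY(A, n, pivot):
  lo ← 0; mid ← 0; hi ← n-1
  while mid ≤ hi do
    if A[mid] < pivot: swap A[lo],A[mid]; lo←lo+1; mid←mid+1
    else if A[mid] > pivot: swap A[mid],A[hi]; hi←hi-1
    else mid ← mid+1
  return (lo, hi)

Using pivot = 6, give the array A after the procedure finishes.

pivot = 6; lo=0, mid=0, hi=11
A[mid]=11>6: swap A[0],A[11]; hi=10 → [17,22,19,23,12,6,16,10,9,15,14,11]
A[mid]=17>6: swap A[0],A[10]; hi=9 → [14,22,19,23,12,6,16,10,9,15,17,11]
A[mid]=14>6: swap A[0],A[9]; hi=8 → [15,22,19,23,12,6,16,10,9,14,17,11]
A[mid]=15>6: swap A[0],A[8]; hi=7 → [9,22,19,23,12,6,16,10,15,14,17,11]
A[mid]=9>6: swap A[0],A[7]; hi=6 → [10,22,19,23,12,6,16,9,15,14,17,11]
A[mid]=10>6: swap A[0],A[6]; hi=5 → [16,22,19,23,12,6,10,9,15,14,17,11]
A[mid]=16>6: swap A[0],A[5]; hi=4 → [6,22,19,23,12,16,10,9,15,14,17,11]
A[mid]=6=6: mid=1
A[mid]=22>6: swap A[1],A[4]; hi=3 → [6,12,19,23,22,16,10,9,15,14,17,11]
A[mid]=12>6: swap A[1],A[3]; hi=2 → [6,23,19,12,22,16,10,9,15,14,17,11]
A[mid]=23>6: swap A[1],A[2]; hi=1 → [6,19,23,12,22,16,10,9,15,14,17,11]
A[mid]=19>6: swap A[1],A[1]; hi=0 → [6,19,23,12,22,16,10,9,15,14,17,11]
end: lo=0, hi=0; A = [6,19,23,12,22,16,10,9,15,14,17,11]

[6,19,23,12,22,16,10,9,15,14,17,11]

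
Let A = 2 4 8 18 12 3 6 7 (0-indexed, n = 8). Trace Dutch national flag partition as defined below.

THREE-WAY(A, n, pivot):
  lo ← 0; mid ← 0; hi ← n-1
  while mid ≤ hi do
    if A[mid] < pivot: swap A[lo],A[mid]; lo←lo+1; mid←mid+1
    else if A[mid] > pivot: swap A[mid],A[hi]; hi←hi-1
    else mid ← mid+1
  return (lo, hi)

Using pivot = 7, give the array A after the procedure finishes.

pivot = 7; lo=0, mid=0, hi=7
A[mid]=2<7: swap A[0],A[0]; lo=1,mid=1 → 2 4 8 18 12 3 6 7
A[mid]=4<7: swap A[1],A[1]; lo=2,mid=2 → 2 4 8 18 12 3 6 7
A[mid]=8>7: swap A[2],A[7]; hi=6 → 2 4 7 18 12 3 6 8
A[mid]=7=7: mid=3
A[mid]=18>7: swap A[3],A[6]; hi=5 → 2 4 7 6 12 3 18 8
A[mid]=6<7: swap A[2],A[3]; lo=3,mid=4 → 2 4 6 7 12 3 18 8
A[mid]=12>7: swap A[4],A[5]; hi=4 → 2 4 6 7 3 12 18 8
A[mid]=3<7: swap A[3],A[4]; lo=4,mid=5 → 2 4 6 3 7 12 18 8
end: lo=4, hi=4; A = 2 4 6 3 7 12 18 8

2 4 6 3 7 12 18 8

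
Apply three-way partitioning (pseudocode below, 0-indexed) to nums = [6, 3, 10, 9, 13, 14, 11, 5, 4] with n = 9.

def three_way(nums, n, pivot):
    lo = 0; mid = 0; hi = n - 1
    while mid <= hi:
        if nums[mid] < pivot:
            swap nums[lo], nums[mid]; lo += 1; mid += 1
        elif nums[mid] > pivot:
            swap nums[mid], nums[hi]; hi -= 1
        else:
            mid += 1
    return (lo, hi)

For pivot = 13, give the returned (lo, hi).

(7, 7)

lo=0 mid=0 hi=8
6<13: swap(0,0), lo=1 mid=1 ⇒ [6, 3, 10, 9, 13, 14, 11, 5, 4]
3<13: swap(1,1), lo=2 mid=2 ⇒ [6, 3, 10, 9, 13, 14, 11, 5, 4]
10<13: swap(2,2), lo=3 mid=3 ⇒ [6, 3, 10, 9, 13, 14, 11, 5, 4]
9<13: swap(3,3), lo=4 mid=4 ⇒ [6, 3, 10, 9, 13, 14, 11, 5, 4]
13=13: mid=5
14>13: swap(5,8), hi=7 ⇒ [6, 3, 10, 9, 13, 4, 11, 5, 14]
4<13: swap(4,5), lo=5 mid=6 ⇒ [6, 3, 10, 9, 4, 13, 11, 5, 14]
11<13: swap(5,6), lo=6 mid=7 ⇒ [6, 3, 10, 9, 4, 11, 13, 5, 14]
5<13: swap(6,7), lo=7 mid=8 ⇒ [6, 3, 10, 9, 4, 11, 5, 13, 14]
done. lo=7 hi=7; nums=[6, 3, 10, 9, 4, 11, 5, 13, 14]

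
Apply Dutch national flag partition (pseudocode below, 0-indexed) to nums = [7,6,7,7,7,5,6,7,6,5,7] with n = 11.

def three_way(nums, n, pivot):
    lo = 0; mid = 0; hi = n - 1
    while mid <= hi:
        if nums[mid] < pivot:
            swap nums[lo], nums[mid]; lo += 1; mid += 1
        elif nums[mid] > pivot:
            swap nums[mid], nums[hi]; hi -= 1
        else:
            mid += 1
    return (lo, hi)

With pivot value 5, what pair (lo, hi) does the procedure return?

lo=0 mid=0 hi=10
7>5: swap(0,10), hi=9 ⇒ [7,6,7,7,7,5,6,7,6,5,7]
7>5: swap(0,9), hi=8 ⇒ [5,6,7,7,7,5,6,7,6,7,7]
5=5: mid=1
6>5: swap(1,8), hi=7 ⇒ [5,6,7,7,7,5,6,7,6,7,7]
6>5: swap(1,7), hi=6 ⇒ [5,7,7,7,7,5,6,6,6,7,7]
7>5: swap(1,6), hi=5 ⇒ [5,6,7,7,7,5,7,6,6,7,7]
6>5: swap(1,5), hi=4 ⇒ [5,5,7,7,7,6,7,6,6,7,7]
5=5: mid=2
7>5: swap(2,4), hi=3 ⇒ [5,5,7,7,7,6,7,6,6,7,7]
7>5: swap(2,3), hi=2 ⇒ [5,5,7,7,7,6,7,6,6,7,7]
7>5: swap(2,2), hi=1 ⇒ [5,5,7,7,7,6,7,6,6,7,7]
done. lo=0 hi=1; nums=[5,5,7,7,7,6,7,6,6,7,7]

(0, 1)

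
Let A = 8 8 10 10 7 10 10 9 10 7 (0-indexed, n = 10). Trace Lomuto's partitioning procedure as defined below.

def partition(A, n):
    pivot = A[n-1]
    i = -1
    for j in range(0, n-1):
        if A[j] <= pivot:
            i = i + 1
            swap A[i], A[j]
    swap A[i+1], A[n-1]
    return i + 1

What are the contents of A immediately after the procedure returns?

pivot = A[9] = 7; i = -1
j=0: A[0]=8 > 7 → no swap
j=1: A[1]=8 > 7 → no swap
j=2: A[2]=10 > 7 → no swap
j=3: A[3]=10 > 7 → no swap
j=4: A[4]=7 ≤ 7 → i=0, swap A[0],A[4] → 7 8 10 10 8 10 10 9 10 7
j=5: A[5]=10 > 7 → no swap
j=6: A[6]=10 > 7 → no swap
j=7: A[7]=9 > 7 → no swap
j=8: A[8]=10 > 7 → no swap
final swap A[1],A[9] → 7 7 10 10 8 10 10 9 10 8; return 1

7 7 10 10 8 10 10 9 10 8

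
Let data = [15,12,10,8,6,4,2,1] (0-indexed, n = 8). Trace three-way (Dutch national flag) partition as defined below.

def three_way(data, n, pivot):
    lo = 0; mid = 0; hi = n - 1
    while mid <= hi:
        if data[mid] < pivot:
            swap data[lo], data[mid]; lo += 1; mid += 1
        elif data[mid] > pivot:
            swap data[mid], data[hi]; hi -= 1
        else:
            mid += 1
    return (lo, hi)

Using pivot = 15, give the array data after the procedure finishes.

[12,10,8,6,4,2,1,15]

lo=0 mid=0 hi=7
15=15: mid=1
12<15: swap(0,1), lo=1 mid=2 ⇒ [12,15,10,8,6,4,2,1]
10<15: swap(1,2), lo=2 mid=3 ⇒ [12,10,15,8,6,4,2,1]
8<15: swap(2,3), lo=3 mid=4 ⇒ [12,10,8,15,6,4,2,1]
6<15: swap(3,4), lo=4 mid=5 ⇒ [12,10,8,6,15,4,2,1]
4<15: swap(4,5), lo=5 mid=6 ⇒ [12,10,8,6,4,15,2,1]
2<15: swap(5,6), lo=6 mid=7 ⇒ [12,10,8,6,4,2,15,1]
1<15: swap(6,7), lo=7 mid=8 ⇒ [12,10,8,6,4,2,1,15]
done. lo=7 hi=7; data=[12,10,8,6,4,2,1,15]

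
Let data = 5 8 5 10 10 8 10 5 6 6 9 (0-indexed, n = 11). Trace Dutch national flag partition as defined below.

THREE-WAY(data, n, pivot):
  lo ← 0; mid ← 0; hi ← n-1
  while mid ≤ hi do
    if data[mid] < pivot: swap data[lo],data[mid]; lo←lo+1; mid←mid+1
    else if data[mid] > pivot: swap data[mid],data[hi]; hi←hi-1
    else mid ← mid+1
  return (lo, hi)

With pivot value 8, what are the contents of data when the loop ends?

5 5 6 6 5 8 8 10 10 9 10

lo=0 mid=0 hi=10
5<8: swap(0,0), lo=1 mid=1 ⇒ 5 8 5 10 10 8 10 5 6 6 9
8=8: mid=2
5<8: swap(1,2), lo=2 mid=3 ⇒ 5 5 8 10 10 8 10 5 6 6 9
10>8: swap(3,10), hi=9 ⇒ 5 5 8 9 10 8 10 5 6 6 10
9>8: swap(3,9), hi=8 ⇒ 5 5 8 6 10 8 10 5 6 9 10
6<8: swap(2,3), lo=3 mid=4 ⇒ 5 5 6 8 10 8 10 5 6 9 10
10>8: swap(4,8), hi=7 ⇒ 5 5 6 8 6 8 10 5 10 9 10
6<8: swap(3,4), lo=4 mid=5 ⇒ 5 5 6 6 8 8 10 5 10 9 10
8=8: mid=6
10>8: swap(6,7), hi=6 ⇒ 5 5 6 6 8 8 5 10 10 9 10
5<8: swap(4,6), lo=5 mid=7 ⇒ 5 5 6 6 5 8 8 10 10 9 10
done. lo=5 hi=6; data=5 5 6 6 5 8 8 10 10 9 10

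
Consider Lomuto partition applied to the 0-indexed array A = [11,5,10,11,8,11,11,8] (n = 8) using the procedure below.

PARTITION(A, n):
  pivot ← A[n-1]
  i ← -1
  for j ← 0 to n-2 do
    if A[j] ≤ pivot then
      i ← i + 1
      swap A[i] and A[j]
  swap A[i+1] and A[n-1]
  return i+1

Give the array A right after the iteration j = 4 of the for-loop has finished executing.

[5,8,10,11,11,11,11,8]

pivot = A[7] = 8; i = -1
j=0: A[0]=11 > 8 → no swap
j=1: A[1]=5 ≤ 8 → i=0, swap A[0],A[1] → [5,11,10,11,8,11,11,8]
j=2: A[2]=10 > 8 → no swap
j=3: A[3]=11 > 8 → no swap
j=4: A[4]=8 ≤ 8 → i=1, swap A[1],A[4] → [5,8,10,11,11,11,11,8]
(after j=4) A = [5,8,10,11,11,11,11,8]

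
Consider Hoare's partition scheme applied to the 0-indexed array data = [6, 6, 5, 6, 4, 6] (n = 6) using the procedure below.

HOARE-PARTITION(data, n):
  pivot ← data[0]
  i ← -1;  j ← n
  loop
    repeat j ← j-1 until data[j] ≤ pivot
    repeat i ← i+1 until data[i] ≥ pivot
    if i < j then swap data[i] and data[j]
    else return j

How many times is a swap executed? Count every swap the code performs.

pivot = data[0] = 6; i = -1, j = 6
j→5 (data[5]=6≤6), i→0 (data[0]=6≥6); i<j, swap → [6, 6, 5, 6, 4, 6]
j→4 (data[4]=4≤6), i→1 (data[1]=6≥6); i<j, swap → [6, 4, 5, 6, 6, 6]
j→3, i→3; i≥j, return j=3. data = [6, 4, 5, 6, 6, 6]

2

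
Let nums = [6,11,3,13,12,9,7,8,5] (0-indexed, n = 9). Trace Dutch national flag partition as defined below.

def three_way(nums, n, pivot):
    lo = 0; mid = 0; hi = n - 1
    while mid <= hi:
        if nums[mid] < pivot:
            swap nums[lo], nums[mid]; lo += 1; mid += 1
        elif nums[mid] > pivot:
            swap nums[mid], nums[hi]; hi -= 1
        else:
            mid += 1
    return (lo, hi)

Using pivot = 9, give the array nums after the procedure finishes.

[6,5,3,8,7,9,12,13,11]

lo=0 mid=0 hi=8
6<9: swap(0,0), lo=1 mid=1 ⇒ [6,11,3,13,12,9,7,8,5]
11>9: swap(1,8), hi=7 ⇒ [6,5,3,13,12,9,7,8,11]
5<9: swap(1,1), lo=2 mid=2 ⇒ [6,5,3,13,12,9,7,8,11]
3<9: swap(2,2), lo=3 mid=3 ⇒ [6,5,3,13,12,9,7,8,11]
13>9: swap(3,7), hi=6 ⇒ [6,5,3,8,12,9,7,13,11]
8<9: swap(3,3), lo=4 mid=4 ⇒ [6,5,3,8,12,9,7,13,11]
12>9: swap(4,6), hi=5 ⇒ [6,5,3,8,7,9,12,13,11]
7<9: swap(4,4), lo=5 mid=5 ⇒ [6,5,3,8,7,9,12,13,11]
9=9: mid=6
done. lo=5 hi=5; nums=[6,5,3,8,7,9,12,13,11]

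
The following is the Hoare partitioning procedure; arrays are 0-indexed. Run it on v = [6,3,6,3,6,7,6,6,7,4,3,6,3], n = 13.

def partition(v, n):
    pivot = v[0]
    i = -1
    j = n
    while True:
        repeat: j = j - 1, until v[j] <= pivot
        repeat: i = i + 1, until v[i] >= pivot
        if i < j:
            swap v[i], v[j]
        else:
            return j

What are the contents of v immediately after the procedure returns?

pivot=6
j stops at 12 (3), i stops at 0 (6); swap ⇒ [3,3,6,3,6,7,6,6,7,4,3,6,6]
j stops at 11 (6), i stops at 2 (6); swap ⇒ [3,3,6,3,6,7,6,6,7,4,3,6,6]
j stops at 10 (3), i stops at 4 (6); swap ⇒ [3,3,6,3,3,7,6,6,7,4,6,6,6]
j stops at 9 (4), i stops at 5 (7); swap ⇒ [3,3,6,3,3,4,6,6,7,7,6,6,6]
j stops at 7 (6), i stops at 6 (6); swap ⇒ [3,3,6,3,3,4,6,6,7,7,6,6,6]
j stops at 6, i stops at 7; i≥j ⇒ return 6. v=[3,3,6,3,3,4,6,6,7,7,6,6,6]

[3,3,6,3,3,4,6,6,7,7,6,6,6]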